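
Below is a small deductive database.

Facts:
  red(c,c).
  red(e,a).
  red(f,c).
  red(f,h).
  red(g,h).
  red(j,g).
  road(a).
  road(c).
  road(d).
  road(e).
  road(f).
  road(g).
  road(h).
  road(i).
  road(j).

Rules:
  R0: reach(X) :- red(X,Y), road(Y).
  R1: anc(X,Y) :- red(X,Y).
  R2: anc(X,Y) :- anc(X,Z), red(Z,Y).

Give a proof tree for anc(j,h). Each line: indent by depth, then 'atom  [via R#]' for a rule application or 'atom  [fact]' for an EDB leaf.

anc(j,h)  [via R2]
  anc(j,g)  [via R1]
    red(j,g)  [fact]
  red(g,h)  [fact]

round 1: derive anc(c,c) via R1 from red(c,c)
round 1: derive anc(e,a) via R1 from red(e,a)
round 1: derive anc(f,c) via R1 from red(f,c)
round 1: derive anc(f,h) via R1 from red(f,h)
round 1: derive anc(g,h) via R1 from red(g,h)
round 1: derive anc(j,g) via R1 from red(j,g)
round 2: derive anc(j,h) via R2 from anc(j,g), red(g,h)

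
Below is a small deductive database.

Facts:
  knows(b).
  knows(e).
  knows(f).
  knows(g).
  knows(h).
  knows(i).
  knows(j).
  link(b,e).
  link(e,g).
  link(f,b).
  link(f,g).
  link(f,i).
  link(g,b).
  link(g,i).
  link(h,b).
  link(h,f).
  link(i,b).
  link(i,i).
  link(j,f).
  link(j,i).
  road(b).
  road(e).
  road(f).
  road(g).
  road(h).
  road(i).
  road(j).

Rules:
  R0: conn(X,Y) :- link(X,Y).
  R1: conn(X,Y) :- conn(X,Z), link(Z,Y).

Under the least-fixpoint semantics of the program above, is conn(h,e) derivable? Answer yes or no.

yes

round 1: derive conn(b,e) via R0 from link(b,e)
round 1: derive conn(e,g) via R0 from link(e,g)
round 1: derive conn(f,b) via R0 from link(f,b)
round 1: derive conn(f,g) via R0 from link(f,g)
round 1: derive conn(f,i) via R0 from link(f,i)
round 1: derive conn(g,b) via R0 from link(g,b)
round 1: derive conn(g,i) via R0 from link(g,i)
round 1: derive conn(h,b) via R0 from link(h,b)
round 1: derive conn(h,f) via R0 from link(h,f)
round 1: derive conn(i,b) via R0 from link(i,b)
round 1: derive conn(i,i) via R0 from link(i,i)
round 1: derive conn(j,f) via R0 from link(j,f)
round 1: derive conn(j,i) via R0 from link(j,i)
round 2: derive conn(b,g) via R1 from conn(b,e), link(e,g)
round 2: derive conn(e,b) via R1 from conn(e,g), link(g,b)
round 2: derive conn(e,i) via R1 from conn(e,g), link(g,i)
round 2: derive conn(f,e) via R1 from conn(f,b), link(b,e)
round 2: derive conn(g,e) via R1 from conn(g,b), link(b,e)
round 2: derive conn(h,e) via R1 from conn(h,b), link(b,e)
round 2: derive conn(h,g) via R1 from conn(h,f), link(f,g)
round 2: derive conn(h,i) via R1 from conn(h,f), link(f,i)
round 2: derive conn(i,e) via R1 from conn(i,b), link(b,e)
round 2: derive conn(j,b) via R1 from conn(j,f), link(f,b)
round 2: derive conn(j,g) via R1 from conn(j,f), link(f,g)
round 3: derive conn(b,b) via R1 from conn(b,g), link(g,b)
round 3: derive conn(b,i) via R1 from conn(b,g), link(g,i)
round 3: derive conn(e,e) via R1 from conn(e,b), link(b,e)
round 3: derive conn(g,g) via R1 from conn(g,e), link(e,g)
round 3: derive conn(i,g) via R1 from conn(i,e), link(e,g)
round 3: derive conn(j,e) via R1 from conn(j,b), link(b,e)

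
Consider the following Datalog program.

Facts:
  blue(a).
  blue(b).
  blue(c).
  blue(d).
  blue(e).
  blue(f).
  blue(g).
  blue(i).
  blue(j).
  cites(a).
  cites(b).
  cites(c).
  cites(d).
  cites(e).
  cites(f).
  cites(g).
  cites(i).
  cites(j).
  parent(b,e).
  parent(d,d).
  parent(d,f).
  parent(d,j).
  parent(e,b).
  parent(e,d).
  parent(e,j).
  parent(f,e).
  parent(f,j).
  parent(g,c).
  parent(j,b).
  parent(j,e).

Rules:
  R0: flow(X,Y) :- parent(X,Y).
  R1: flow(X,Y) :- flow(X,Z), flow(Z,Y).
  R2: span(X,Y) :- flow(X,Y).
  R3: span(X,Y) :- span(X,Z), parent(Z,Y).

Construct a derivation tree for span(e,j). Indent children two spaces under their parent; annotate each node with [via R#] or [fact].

span(e,j)  [via R2]
  flow(e,j)  [via R0]
    parent(e,j)  [fact]

round 1: derive flow(b,e) via R0 from parent(b,e)
round 1: derive flow(d,d) via R0 from parent(d,d)
round 1: derive flow(d,f) via R0 from parent(d,f)
round 1: derive flow(d,j) via R0 from parent(d,j)
round 1: derive flow(e,b) via R0 from parent(e,b)
round 1: derive flow(e,d) via R0 from parent(e,d)
round 1: derive flow(e,j) via R0 from parent(e,j)
round 1: derive flow(f,e) via R0 from parent(f,e)
round 1: derive flow(f,j) via R0 from parent(f,j)
round 1: derive flow(g,c) via R0 from parent(g,c)
round 1: derive flow(j,b) via R0 from parent(j,b)
round 1: derive flow(j,e) via R0 from parent(j,e)
round 2: derive flow(b,b) via R1 from flow(b,e), flow(e,b)
round 2: derive flow(b,d) via R1 from flow(b,e), flow(e,d)
round 2: derive flow(b,j) via R1 from flow(b,e), flow(e,j)
round 2: derive flow(d,b) via R1 from flow(d,j), flow(j,b)
round 2: derive flow(d,e) via R1 from flow(d,f), flow(f,e)
round 2: derive flow(e,e) via R1 from flow(e,b), flow(b,e)
round 2: derive flow(e,f) via R1 from flow(e,d), flow(d,f)
round 2: derive flow(f,b) via R1 from flow(f,e), flow(e,b)
round 2: derive flow(f,d) via R1 from flow(f,e), flow(e,d)
round 2: derive flow(j,d) via R1 from flow(j,e), flow(e,d)
round 2: derive flow(j,j) via R1 from flow(j,e), flow(e,j)
round 2: derive span(b,e) via R2 from flow(b,e)
round 2: derive span(d,d) via R2 from flow(d,d)
round 2: derive span(d,f) via R2 from flow(d,f)
round 2: derive span(d,j) via R2 from flow(d,j)
round 2: derive span(e,b) via R2 from flow(e,b)
round 2: derive span(e,d) via R2 from flow(e,d)
round 2: derive span(e,j) via R2 from flow(e,j)
round 2: derive span(f,e) via R2 from flow(f,e)
round 2: derive span(f,j) via R2 from flow(f,j)
round 2: derive span(g,c) via R2 from flow(g,c)
round 2: derive span(j,b) via R2 from flow(j,b)
round 2: derive span(j,e) via R2 from flow(j,e)
round 3: derive flow(b,f) via R1 from flow(b,d), flow(d,f)
round 3: derive flow(f,f) via R1 from flow(f,d), flow(d,f)
round 3: derive flow(j,f) via R1 from flow(j,d), flow(d,f)
round 3: derive span(b,b) via R2 from flow(b,b)
round 3: derive span(b,d) via R2 from flow(b,d)
round 3: derive span(b,j) via R2 from flow(b,j)
round 3: derive span(d,b) via R2 from flow(d,b)
round 3: derive span(d,e) via R2 from flow(d,e)
round 3: derive span(e,e) via R2 from flow(e,e)
round 3: derive span(e,f) via R2 from flow(e,f)
round 3: derive span(f,b) via R2 from flow(f,b)
round 3: derive span(f,d) via R2 from flow(f,d)
round 3: derive span(j,d) via R2 from flow(j,d)
round 3: derive span(j,j) via R2 from flow(j,j)
round 4: derive span(b,f) via R2 from flow(b,f)
round 4: derive span(f,f) via R2 from flow(f,f)
round 4: derive span(j,f) via R2 from flow(j,f)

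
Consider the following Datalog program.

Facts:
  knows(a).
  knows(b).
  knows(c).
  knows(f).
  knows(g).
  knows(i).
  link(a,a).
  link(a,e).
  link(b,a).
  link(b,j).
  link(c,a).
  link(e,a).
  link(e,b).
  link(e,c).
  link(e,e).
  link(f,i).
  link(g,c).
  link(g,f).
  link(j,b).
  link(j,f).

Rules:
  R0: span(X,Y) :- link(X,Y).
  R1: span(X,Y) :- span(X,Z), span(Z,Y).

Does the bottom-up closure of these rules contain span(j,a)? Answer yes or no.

yes

round 1: derive span(a,a) via R0 from link(a,a)
round 1: derive span(a,e) via R0 from link(a,e)
round 1: derive span(b,a) via R0 from link(b,a)
round 1: derive span(b,j) via R0 from link(b,j)
round 1: derive span(c,a) via R0 from link(c,a)
round 1: derive span(e,a) via R0 from link(e,a)
round 1: derive span(e,b) via R0 from link(e,b)
round 1: derive span(e,c) via R0 from link(e,c)
round 1: derive span(e,e) via R0 from link(e,e)
round 1: derive span(f,i) via R0 from link(f,i)
round 1: derive span(g,c) via R0 from link(g,c)
round 1: derive span(g,f) via R0 from link(g,f)
round 1: derive span(j,b) via R0 from link(j,b)
round 1: derive span(j,f) via R0 from link(j,f)
round 2: derive span(a,b) via R1 from span(a,e), span(e,b)
round 2: derive span(a,c) via R1 from span(a,e), span(e,c)
round 2: derive span(b,b) via R1 from span(b,j), span(j,b)
round 2: derive span(b,e) via R1 from span(b,a), span(a,e)
round 2: derive span(b,f) via R1 from span(b,j), span(j,f)
round 2: derive span(c,e) via R1 from span(c,a), span(a,e)
round 2: derive span(e,j) via R1 from span(e,b), span(b,j)
round 2: derive span(g,a) via R1 from span(g,c), span(c,a)
round 2: derive span(g,i) via R1 from span(g,f), span(f,i)
round 2: derive span(j,a) via R1 from span(j,b), span(b,a)
round 2: derive span(j,i) via R1 from span(j,f), span(f,i)
round 2: derive span(j,j) via R1 from span(j,b), span(b,j)
round 3: derive span(a,f) via R1 from span(a,b), span(b,f)
round 3: derive span(a,j) via R1 from span(a,b), span(b,j)
round 3: derive span(b,c) via R1 from span(b,a), span(a,c)
round 3: derive span(b,i) via R1 from span(b,f), span(f,i)
round 3: derive span(c,b) via R1 from span(c,a), span(a,b)
round 3: derive span(c,c) via R1 from span(c,a), span(a,c)
round 3: derive span(c,j) via R1 from span(c,e), span(e,j)
round 3: derive span(e,f) via R1 from span(e,b), span(b,f)
round 3: derive span(e,i) via R1 from span(e,j), span(j,i)
round 3: derive span(g,b) via R1 from span(g,a), span(a,b)
round 3: derive span(g,e) via R1 from span(g,a), span(a,e)
round 3: derive span(j,c) via R1 from span(j,a), span(a,c)
round 3: derive span(j,e) via R1 from span(j,a), span(a,e)
round 4: derive span(a,i) via R1 from span(a,b), span(b,i)
round 4: derive span(c,f) via R1 from span(c,a), span(a,f)
round 4: derive span(c,i) via R1 from span(c,b), span(b,i)
round 4: derive span(g,j) via R1 from span(g,a), span(a,j)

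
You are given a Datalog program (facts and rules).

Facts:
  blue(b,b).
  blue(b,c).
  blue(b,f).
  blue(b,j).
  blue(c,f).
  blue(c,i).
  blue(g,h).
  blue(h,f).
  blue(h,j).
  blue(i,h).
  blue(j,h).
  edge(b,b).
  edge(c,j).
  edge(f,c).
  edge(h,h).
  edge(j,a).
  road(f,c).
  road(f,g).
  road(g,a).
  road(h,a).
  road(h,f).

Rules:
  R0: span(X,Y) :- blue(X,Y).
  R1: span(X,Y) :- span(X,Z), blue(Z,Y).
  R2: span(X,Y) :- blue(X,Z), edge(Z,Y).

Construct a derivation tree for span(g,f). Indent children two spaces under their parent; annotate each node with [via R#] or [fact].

span(g,f)  [via R1]
  span(g,h)  [via R0]
    blue(g,h)  [fact]
  blue(h,f)  [fact]

round 1: derive span(b,b) via R0 from blue(b,b)
round 1: derive span(b,c) via R0 from blue(b,c)
round 1: derive span(b,f) via R0 from blue(b,f)
round 1: derive span(b,j) via R0 from blue(b,j)
round 1: derive span(c,f) via R0 from blue(c,f)
round 1: derive span(c,i) via R0 from blue(c,i)
round 1: derive span(g,h) via R0 from blue(g,h)
round 1: derive span(h,f) via R0 from blue(h,f)
round 1: derive span(h,j) via R0 from blue(h,j)
round 1: derive span(i,h) via R0 from blue(i,h)
round 1: derive span(j,h) via R0 from blue(j,h)
round 1: derive span(b,a) via R2 from blue(b,j), edge(j,a)
round 1: derive span(c,c) via R2 from blue(c,f), edge(f,c)
round 1: derive span(h,a) via R2 from blue(h,j), edge(j,a)
round 1: derive span(h,c) via R2 from blue(h,f), edge(f,c)
round 2: derive span(b,h) via R1 from span(b,j), blue(j,h)
round 2: derive span(b,i) via R1 from span(b,c), blue(c,i)
round 2: derive span(c,h) via R1 from span(c,i), blue(i,h)
round 2: derive span(g,f) via R1 from span(g,h), blue(h,f)
round 2: derive span(g,j) via R1 from span(g,h), blue(h,j)
round 2: derive span(h,h) via R1 from span(h,j), blue(j,h)
round 2: derive span(h,i) via R1 from span(h,c), blue(c,i)
round 2: derive span(i,f) via R1 from span(i,h), blue(h,f)
round 2: derive span(i,j) via R1 from span(i,h), blue(h,j)
round 2: derive span(j,f) via R1 from span(j,h), blue(h,f)
round 2: derive span(j,j) via R1 from span(j,h), blue(h,j)
round 3: derive span(c,j) via R1 from span(c,h), blue(h,j)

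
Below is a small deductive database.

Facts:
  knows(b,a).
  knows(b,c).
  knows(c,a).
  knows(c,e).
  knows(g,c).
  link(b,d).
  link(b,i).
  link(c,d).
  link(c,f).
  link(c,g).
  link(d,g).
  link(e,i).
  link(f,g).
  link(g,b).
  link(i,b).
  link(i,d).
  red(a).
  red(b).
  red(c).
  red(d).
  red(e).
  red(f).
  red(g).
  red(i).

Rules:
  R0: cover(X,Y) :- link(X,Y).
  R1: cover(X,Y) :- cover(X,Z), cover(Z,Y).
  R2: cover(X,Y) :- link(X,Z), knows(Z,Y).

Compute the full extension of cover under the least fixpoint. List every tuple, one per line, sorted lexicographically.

cover(b,a)
cover(b,b)
cover(b,c)
cover(b,d)
cover(b,f)
cover(b,g)
cover(b,i)
cover(c,a)
cover(c,b)
cover(c,c)
cover(c,d)
cover(c,f)
cover(c,g)
cover(c,i)
cover(d,a)
cover(d,b)
cover(d,c)
cover(d,d)
cover(d,f)
cover(d,g)
cover(d,i)
cover(e,a)
cover(e,b)
cover(e,c)
cover(e,d)
cover(e,f)
cover(e,g)
cover(e,i)
cover(f,a)
cover(f,b)
cover(f,c)
cover(f,d)
cover(f,f)
cover(f,g)
cover(f,i)
cover(g,a)
cover(g,b)
cover(g,c)
cover(g,d)
cover(g,f)
cover(g,g)
cover(g,i)
cover(i,a)
cover(i,b)
cover(i,c)
cover(i,d)
cover(i,f)
cover(i,g)
cover(i,i)

round 1: derive cover(b,d) via R0 from link(b,d)
round 1: derive cover(b,i) via R0 from link(b,i)
round 1: derive cover(c,d) via R0 from link(c,d)
round 1: derive cover(c,f) via R0 from link(c,f)
round 1: derive cover(c,g) via R0 from link(c,g)
round 1: derive cover(d,g) via R0 from link(d,g)
round 1: derive cover(e,i) via R0 from link(e,i)
round 1: derive cover(f,g) via R0 from link(f,g)
round 1: derive cover(g,b) via R0 from link(g,b)
round 1: derive cover(i,b) via R0 from link(i,b)
round 1: derive cover(i,d) via R0 from link(i,d)
round 1: derive cover(c,c) via R2 from link(c,g), knows(g,c)
round 1: derive cover(d,c) via R2 from link(d,g), knows(g,c)
round 1: derive cover(f,c) via R2 from link(f,g), knows(g,c)
round 1: derive cover(g,a) via R2 from link(g,b), knows(b,a)
round 1: derive cover(g,c) via R2 from link(g,b), knows(b,c)
round 1: derive cover(i,a) via R2 from link(i,b), knows(b,a)
round 1: derive cover(i,c) via R2 from link(i,b), knows(b,c)
round 2: derive cover(b,a) via R1 from cover(b,i), cover(i,a)
round 2: derive cover(b,b) via R1 from cover(b,i), cover(i,b)
round 2: derive cover(b,c) via R1 from cover(b,d), cover(d,c)
round 2: derive cover(b,g) via R1 from cover(b,d), cover(d,g)
round 2: derive cover(c,a) via R1 from cover(c,g), cover(g,a)
round 2: derive cover(c,b) via R1 from cover(c,g), cover(g,b)
round 2: derive cover(d,a) via R1 from cover(d,g), cover(g,a)
round 2: derive cover(d,b) via R1 from cover(d,g), cover(g,b)
round 2: derive cover(d,d) via R1 from cover(d,c), cover(c,d)
round 2: derive cover(d,f) via R1 from cover(d,c), cover(c,f)
round 2: derive cover(e,a) via R1 from cover(e,i), cover(i,a)
round 2: derive cover(e,b) via R1 from cover(e,i), cover(i,b)
round 2: derive cover(e,c) via R1 from cover(e,i), cover(i,c)
round 2: derive cover(e,d) via R1 from cover(e,i), cover(i,d)
round 2: derive cover(f,a) via R1 from cover(f,g), cover(g,a)
round 2: derive cover(f,b) via R1 from cover(f,g), cover(g,b)
round 2: derive cover(f,d) via R1 from cover(f,c), cover(c,d)
round 2: derive cover(f,f) via R1 from cover(f,c), cover(c,f)
round 2: derive cover(g,d) via R1 from cover(g,b), cover(b,d)
round 2: derive cover(g,f) via R1 from cover(g,c), cover(c,f)
round 2: derive cover(g,g) via R1 from cover(g,c), cover(c,g)
round 2: derive cover(g,i) via R1 from cover(g,b), cover(b,i)
round 2: derive cover(i,f) via R1 from cover(i,c), cover(c,f)
round 2: derive cover(i,g) via R1 from cover(i,c), cover(c,g)
round 2: derive cover(i,i) via R1 from cover(i,b), cover(b,i)
round 3: derive cover(b,f) via R1 from cover(b,c), cover(c,f)
round 3: derive cover(c,i) via R1 from cover(c,b), cover(b,i)
round 3: derive cover(d,i) via R1 from cover(d,b), cover(b,i)
round 3: derive cover(e,f) via R1 from cover(e,c), cover(c,f)
round 3: derive cover(e,g) via R1 from cover(e,b), cover(b,g)
round 3: derive cover(f,i) via R1 from cover(f,b), cover(b,i)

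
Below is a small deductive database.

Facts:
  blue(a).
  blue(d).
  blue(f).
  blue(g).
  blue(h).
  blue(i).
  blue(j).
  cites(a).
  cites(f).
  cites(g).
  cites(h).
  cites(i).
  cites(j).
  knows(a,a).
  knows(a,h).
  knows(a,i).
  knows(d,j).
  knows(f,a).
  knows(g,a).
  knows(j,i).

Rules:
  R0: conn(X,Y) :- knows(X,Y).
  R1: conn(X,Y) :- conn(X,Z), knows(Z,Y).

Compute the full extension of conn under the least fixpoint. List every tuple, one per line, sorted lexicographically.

round 1: derive conn(a,a) via R0 from knows(a,a)
round 1: derive conn(a,h) via R0 from knows(a,h)
round 1: derive conn(a,i) via R0 from knows(a,i)
round 1: derive conn(d,j) via R0 from knows(d,j)
round 1: derive conn(f,a) via R0 from knows(f,a)
round 1: derive conn(g,a) via R0 from knows(g,a)
round 1: derive conn(j,i) via R0 from knows(j,i)
round 2: derive conn(d,i) via R1 from conn(d,j), knows(j,i)
round 2: derive conn(f,h) via R1 from conn(f,a), knows(a,h)
round 2: derive conn(f,i) via R1 from conn(f,a), knows(a,i)
round 2: derive conn(g,h) via R1 from conn(g,a), knows(a,h)
round 2: derive conn(g,i) via R1 from conn(g,a), knows(a,i)

conn(a,a)
conn(a,h)
conn(a,i)
conn(d,i)
conn(d,j)
conn(f,a)
conn(f,h)
conn(f,i)
conn(g,a)
conn(g,h)
conn(g,i)
conn(j,i)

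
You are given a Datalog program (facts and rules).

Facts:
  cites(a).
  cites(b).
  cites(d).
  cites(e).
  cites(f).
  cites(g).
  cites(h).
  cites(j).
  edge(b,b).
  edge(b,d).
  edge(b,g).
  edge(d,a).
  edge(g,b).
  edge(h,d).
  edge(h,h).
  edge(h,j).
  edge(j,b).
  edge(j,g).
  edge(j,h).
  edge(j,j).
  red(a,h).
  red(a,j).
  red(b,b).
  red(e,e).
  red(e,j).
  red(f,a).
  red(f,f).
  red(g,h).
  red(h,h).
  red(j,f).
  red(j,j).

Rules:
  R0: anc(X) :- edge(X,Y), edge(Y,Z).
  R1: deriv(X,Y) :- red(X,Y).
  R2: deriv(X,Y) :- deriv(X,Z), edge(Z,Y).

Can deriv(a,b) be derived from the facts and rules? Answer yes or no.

round 1: derive deriv(a,h) via R1 from red(a,h)
round 1: derive deriv(a,j) via R1 from red(a,j)
round 1: derive deriv(b,b) via R1 from red(b,b)
round 1: derive deriv(e,e) via R1 from red(e,e)
round 1: derive deriv(e,j) via R1 from red(e,j)
round 1: derive deriv(f,a) via R1 from red(f,a)
round 1: derive deriv(f,f) via R1 from red(f,f)
round 1: derive deriv(g,h) via R1 from red(g,h)
round 1: derive deriv(h,h) via R1 from red(h,h)
round 1: derive deriv(j,f) via R1 from red(j,f)
round 1: derive deriv(j,j) via R1 from red(j,j)
round 2: derive deriv(a,b) via R2 from deriv(a,j), edge(j,b)
round 2: derive deriv(a,d) via R2 from deriv(a,h), edge(h,d)
round 2: derive deriv(a,g) via R2 from deriv(a,j), edge(j,g)
round 2: derive deriv(b,d) via R2 from deriv(b,b), edge(b,d)
round 2: derive deriv(b,g) via R2 from deriv(b,b), edge(b,g)
round 2: derive deriv(e,b) via R2 from deriv(e,j), edge(j,b)
round 2: derive deriv(e,g) via R2 from deriv(e,j), edge(j,g)
round 2: derive deriv(e,h) via R2 from deriv(e,j), edge(j,h)
round 2: derive deriv(g,d) via R2 from deriv(g,h), edge(h,d)
round 2: derive deriv(g,j) via R2 from deriv(g,h), edge(h,j)
round 2: derive deriv(h,d) via R2 from deriv(h,h), edge(h,d)
round 2: derive deriv(h,j) via R2 from deriv(h,h), edge(h,j)
round 2: derive deriv(j,b) via R2 from deriv(j,j), edge(j,b)
round 2: derive deriv(j,g) via R2 from deriv(j,j), edge(j,g)
round 2: derive deriv(j,h) via R2 from deriv(j,j), edge(j,h)
round 3: derive deriv(a,a) via R2 from deriv(a,d), edge(d,a)
round 3: derive deriv(b,a) via R2 from deriv(b,d), edge(d,a)
round 3: derive deriv(e,d) via R2 from deriv(e,b), edge(b,d)
round 3: derive deriv(g,a) via R2 from deriv(g,d), edge(d,a)
round 3: derive deriv(g,b) via R2 from deriv(g,j), edge(j,b)
round 3: derive deriv(g,g) via R2 from deriv(g,j), edge(j,g)
round 3: derive deriv(h,a) via R2 from deriv(h,d), edge(d,a)
round 3: derive deriv(h,b) via R2 from deriv(h,j), edge(j,b)
round 3: derive deriv(h,g) via R2 from deriv(h,j), edge(j,g)
round 3: derive deriv(j,d) via R2 from deriv(j,b), edge(b,d)
round 4: derive deriv(e,a) via R2 from deriv(e,d), edge(d,a)
round 4: derive deriv(j,a) via R2 from deriv(j,d), edge(d,a)

yes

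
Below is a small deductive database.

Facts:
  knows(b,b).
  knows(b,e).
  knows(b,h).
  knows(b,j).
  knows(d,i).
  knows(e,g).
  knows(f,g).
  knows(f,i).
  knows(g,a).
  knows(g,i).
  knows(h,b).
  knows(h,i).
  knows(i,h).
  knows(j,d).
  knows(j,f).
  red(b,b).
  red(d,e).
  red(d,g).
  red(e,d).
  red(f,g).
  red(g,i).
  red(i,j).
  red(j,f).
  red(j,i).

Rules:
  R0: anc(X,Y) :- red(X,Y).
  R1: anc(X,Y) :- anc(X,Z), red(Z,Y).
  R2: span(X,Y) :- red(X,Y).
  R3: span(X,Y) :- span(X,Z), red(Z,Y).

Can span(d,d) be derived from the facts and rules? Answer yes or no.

round 1: derive span(b,b) via R2 from red(b,b)
round 1: derive span(d,e) via R2 from red(d,e)
round 1: derive span(d,g) via R2 from red(d,g)
round 1: derive span(e,d) via R2 from red(e,d)
round 1: derive span(f,g) via R2 from red(f,g)
round 1: derive span(g,i) via R2 from red(g,i)
round 1: derive span(i,j) via R2 from red(i,j)
round 1: derive span(j,f) via R2 from red(j,f)
round 1: derive span(j,i) via R2 from red(j,i)
round 2: derive span(d,d) via R3 from span(d,e), red(e,d)
round 2: derive span(d,i) via R3 from span(d,g), red(g,i)
round 2: derive span(e,e) via R3 from span(e,d), red(d,e)
round 2: derive span(e,g) via R3 from span(e,d), red(d,g)
round 2: derive span(f,i) via R3 from span(f,g), red(g,i)
round 2: derive span(g,j) via R3 from span(g,i), red(i,j)
round 2: derive span(i,f) via R3 from span(i,j), red(j,f)
round 2: derive span(i,i) via R3 from span(i,j), red(j,i)
round 2: derive span(j,g) via R3 from span(j,f), red(f,g)
round 2: derive span(j,j) via R3 from span(j,i), red(i,j)
round 3: derive span(d,j) via R3 from span(d,i), red(i,j)
round 3: derive span(e,i) via R3 from span(e,g), red(g,i)
round 3: derive span(f,j) via R3 from span(f,i), red(i,j)
round 3: derive span(g,f) via R3 from span(g,j), red(j,f)
round 3: derive span(i,g) via R3 from span(i,f), red(f,g)
round 4: derive span(d,f) via R3 from span(d,j), red(j,f)
round 4: derive span(e,j) via R3 from span(e,i), red(i,j)
round 4: derive span(f,f) via R3 from span(f,j), red(j,f)
round 4: derive span(g,g) via R3 from span(g,f), red(f,g)
round 5: derive span(e,f) via R3 from span(e,j), red(j,f)

yes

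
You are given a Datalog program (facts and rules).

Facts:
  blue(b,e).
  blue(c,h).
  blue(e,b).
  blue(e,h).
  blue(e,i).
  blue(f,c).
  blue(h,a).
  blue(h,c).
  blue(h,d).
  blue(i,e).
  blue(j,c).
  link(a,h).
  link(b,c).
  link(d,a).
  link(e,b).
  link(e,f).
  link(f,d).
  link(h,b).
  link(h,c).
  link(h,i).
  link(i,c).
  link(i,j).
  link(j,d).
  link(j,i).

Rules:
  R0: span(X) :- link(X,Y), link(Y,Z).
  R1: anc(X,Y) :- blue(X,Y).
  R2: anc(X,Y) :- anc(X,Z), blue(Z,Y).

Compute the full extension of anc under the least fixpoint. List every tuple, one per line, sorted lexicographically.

round 1: derive anc(b,e) via R1 from blue(b,e)
round 1: derive anc(c,h) via R1 from blue(c,h)
round 1: derive anc(e,b) via R1 from blue(e,b)
round 1: derive anc(e,h) via R1 from blue(e,h)
round 1: derive anc(e,i) via R1 from blue(e,i)
round 1: derive anc(f,c) via R1 from blue(f,c)
round 1: derive anc(h,a) via R1 from blue(h,a)
round 1: derive anc(h,c) via R1 from blue(h,c)
round 1: derive anc(h,d) via R1 from blue(h,d)
round 1: derive anc(i,e) via R1 from blue(i,e)
round 1: derive anc(j,c) via R1 from blue(j,c)
round 2: derive anc(b,b) via R2 from anc(b,e), blue(e,b)
round 2: derive anc(b,h) via R2 from anc(b,e), blue(e,h)
round 2: derive anc(b,i) via R2 from anc(b,e), blue(e,i)
round 2: derive anc(c,a) via R2 from anc(c,h), blue(h,a)
round 2: derive anc(c,c) via R2 from anc(c,h), blue(h,c)
round 2: derive anc(c,d) via R2 from anc(c,h), blue(h,d)
round 2: derive anc(e,a) via R2 from anc(e,h), blue(h,a)
round 2: derive anc(e,c) via R2 from anc(e,h), blue(h,c)
round 2: derive anc(e,d) via R2 from anc(e,h), blue(h,d)
round 2: derive anc(e,e) via R2 from anc(e,b), blue(b,e)
round 2: derive anc(f,h) via R2 from anc(f,c), blue(c,h)
round 2: derive anc(h,h) via R2 from anc(h,c), blue(c,h)
round 2: derive anc(i,b) via R2 from anc(i,e), blue(e,b)
round 2: derive anc(i,h) via R2 from anc(i,e), blue(e,h)
round 2: derive anc(i,i) via R2 from anc(i,e), blue(e,i)
round 2: derive anc(j,h) via R2 from anc(j,c), blue(c,h)
round 3: derive anc(b,a) via R2 from anc(b,h), blue(h,a)
round 3: derive anc(b,c) via R2 from anc(b,h), blue(h,c)
round 3: derive anc(b,d) via R2 from anc(b,h), blue(h,d)
round 3: derive anc(f,a) via R2 from anc(f,h), blue(h,a)
round 3: derive anc(f,d) via R2 from anc(f,h), blue(h,d)
round 3: derive anc(i,a) via R2 from anc(i,h), blue(h,a)
round 3: derive anc(i,c) via R2 from anc(i,h), blue(h,c)
round 3: derive anc(i,d) via R2 from anc(i,h), blue(h,d)
round 3: derive anc(j,a) via R2 from anc(j,h), blue(h,a)
round 3: derive anc(j,d) via R2 from anc(j,h), blue(h,d)

anc(b,a)
anc(b,b)
anc(b,c)
anc(b,d)
anc(b,e)
anc(b,h)
anc(b,i)
anc(c,a)
anc(c,c)
anc(c,d)
anc(c,h)
anc(e,a)
anc(e,b)
anc(e,c)
anc(e,d)
anc(e,e)
anc(e,h)
anc(e,i)
anc(f,a)
anc(f,c)
anc(f,d)
anc(f,h)
anc(h,a)
anc(h,c)
anc(h,d)
anc(h,h)
anc(i,a)
anc(i,b)
anc(i,c)
anc(i,d)
anc(i,e)
anc(i,h)
anc(i,i)
anc(j,a)
anc(j,c)
anc(j,d)
anc(j,h)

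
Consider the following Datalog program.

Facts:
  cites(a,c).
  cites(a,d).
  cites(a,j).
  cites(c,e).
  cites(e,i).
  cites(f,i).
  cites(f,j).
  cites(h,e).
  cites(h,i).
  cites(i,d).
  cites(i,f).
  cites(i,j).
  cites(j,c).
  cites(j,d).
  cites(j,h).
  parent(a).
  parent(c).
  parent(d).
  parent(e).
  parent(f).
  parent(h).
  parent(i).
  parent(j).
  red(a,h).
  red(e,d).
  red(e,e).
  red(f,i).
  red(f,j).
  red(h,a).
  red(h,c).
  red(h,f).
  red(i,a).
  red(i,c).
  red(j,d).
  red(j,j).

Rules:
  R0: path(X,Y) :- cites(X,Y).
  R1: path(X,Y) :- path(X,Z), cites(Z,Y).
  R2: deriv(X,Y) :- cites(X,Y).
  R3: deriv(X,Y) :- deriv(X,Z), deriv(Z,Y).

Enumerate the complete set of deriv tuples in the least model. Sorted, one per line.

round 1: derive deriv(a,c) via R2 from cites(a,c)
round 1: derive deriv(a,d) via R2 from cites(a,d)
round 1: derive deriv(a,j) via R2 from cites(a,j)
round 1: derive deriv(c,e) via R2 from cites(c,e)
round 1: derive deriv(e,i) via R2 from cites(e,i)
round 1: derive deriv(f,i) via R2 from cites(f,i)
round 1: derive deriv(f,j) via R2 from cites(f,j)
round 1: derive deriv(h,e) via R2 from cites(h,e)
round 1: derive deriv(h,i) via R2 from cites(h,i)
round 1: derive deriv(i,d) via R2 from cites(i,d)
round 1: derive deriv(i,f) via R2 from cites(i,f)
round 1: derive deriv(i,j) via R2 from cites(i,j)
round 1: derive deriv(j,c) via R2 from cites(j,c)
round 1: derive deriv(j,d) via R2 from cites(j,d)
round 1: derive deriv(j,h) via R2 from cites(j,h)
round 2: derive deriv(a,e) via R3 from deriv(a,c), deriv(c,e)
round 2: derive deriv(a,h) via R3 from deriv(a,j), deriv(j,h)
round 2: derive deriv(c,i) via R3 from deriv(c,e), deriv(e,i)
round 2: derive deriv(e,d) via R3 from deriv(e,i), deriv(i,d)
round 2: derive deriv(e,f) via R3 from deriv(e,i), deriv(i,f)
round 2: derive deriv(e,j) via R3 from deriv(e,i), deriv(i,j)
round 2: derive deriv(f,c) via R3 from deriv(f,j), deriv(j,c)
round 2: derive deriv(f,d) via R3 from deriv(f,i), deriv(i,d)
round 2: derive deriv(f,f) via R3 from deriv(f,i), deriv(i,f)
round 2: derive deriv(f,h) via R3 from deriv(f,j), deriv(j,h)
round 2: derive deriv(h,d) via R3 from deriv(h,i), deriv(i,d)
round 2: derive deriv(h,f) via R3 from deriv(h,i), deriv(i,f)
round 2: derive deriv(h,j) via R3 from deriv(h,i), deriv(i,j)
round 2: derive deriv(i,c) via R3 from deriv(i,j), deriv(j,c)
round 2: derive deriv(i,h) via R3 from deriv(i,j), deriv(j,h)
round 2: derive deriv(i,i) via R3 from deriv(i,f), deriv(f,i)
round 2: derive deriv(j,e) via R3 from deriv(j,c), deriv(c,e)
round 2: derive deriv(j,i) via R3 from deriv(j,h), deriv(h,i)
round 3: derive deriv(a,f) via R3 from deriv(a,e), deriv(e,f)
round 3: derive deriv(a,i) via R3 from deriv(a,c), deriv(c,i)
round 3: derive deriv(c,c) via R3 from deriv(c,i), deriv(i,c)
round 3: derive deriv(c,d) via R3 from deriv(c,e), deriv(e,d)
round 3: derive deriv(c,f) via R3 from deriv(c,e), deriv(e,f)
round 3: derive deriv(c,h) via R3 from deriv(c,i), deriv(i,h)
round 3: derive deriv(c,j) via R3 from deriv(c,e), deriv(e,j)
round 3: derive deriv(e,c) via R3 from deriv(e,f), deriv(f,c)
round 3: derive deriv(e,e) via R3 from deriv(e,j), deriv(j,e)
round 3: derive deriv(e,h) via R3 from deriv(e,f), deriv(f,h)
round 3: derive deriv(f,e) via R3 from deriv(f,c), deriv(c,e)
round 3: derive deriv(h,c) via R3 from deriv(h,f), deriv(f,c)
round 3: derive deriv(h,h) via R3 from deriv(h,f), deriv(f,h)
round 3: derive deriv(i,e) via R3 from deriv(i,c), deriv(c,e)
round 3: derive deriv(j,f) via R3 from deriv(j,e), deriv(e,f)
round 3: derive deriv(j,j) via R3 from deriv(j,e), deriv(e,j)

deriv(a,c)
deriv(a,d)
deriv(a,e)
deriv(a,f)
deriv(a,h)
deriv(a,i)
deriv(a,j)
deriv(c,c)
deriv(c,d)
deriv(c,e)
deriv(c,f)
deriv(c,h)
deriv(c,i)
deriv(c,j)
deriv(e,c)
deriv(e,d)
deriv(e,e)
deriv(e,f)
deriv(e,h)
deriv(e,i)
deriv(e,j)
deriv(f,c)
deriv(f,d)
deriv(f,e)
deriv(f,f)
deriv(f,h)
deriv(f,i)
deriv(f,j)
deriv(h,c)
deriv(h,d)
deriv(h,e)
deriv(h,f)
deriv(h,h)
deriv(h,i)
deriv(h,j)
deriv(i,c)
deriv(i,d)
deriv(i,e)
deriv(i,f)
deriv(i,h)
deriv(i,i)
deriv(i,j)
deriv(j,c)
deriv(j,d)
deriv(j,e)
deriv(j,f)
deriv(j,h)
deriv(j,i)
deriv(j,j)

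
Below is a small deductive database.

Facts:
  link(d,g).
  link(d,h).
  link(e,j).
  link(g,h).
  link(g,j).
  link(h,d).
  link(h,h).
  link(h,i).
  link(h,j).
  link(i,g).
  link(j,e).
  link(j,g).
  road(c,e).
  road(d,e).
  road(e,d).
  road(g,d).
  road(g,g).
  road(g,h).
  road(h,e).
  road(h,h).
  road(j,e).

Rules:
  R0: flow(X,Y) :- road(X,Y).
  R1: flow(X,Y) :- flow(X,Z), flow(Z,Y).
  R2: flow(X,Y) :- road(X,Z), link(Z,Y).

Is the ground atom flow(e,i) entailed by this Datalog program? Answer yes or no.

yes

round 1: derive flow(c,e) via R0 from road(c,e)
round 1: derive flow(d,e) via R0 from road(d,e)
round 1: derive flow(e,d) via R0 from road(e,d)
round 1: derive flow(g,d) via R0 from road(g,d)
round 1: derive flow(g,g) via R0 from road(g,g)
round 1: derive flow(g,h) via R0 from road(g,h)
round 1: derive flow(h,e) via R0 from road(h,e)
round 1: derive flow(h,h) via R0 from road(h,h)
round 1: derive flow(j,e) via R0 from road(j,e)
round 1: derive flow(c,j) via R2 from road(c,e), link(e,j)
round 1: derive flow(d,j) via R2 from road(d,e), link(e,j)
round 1: derive flow(e,g) via R2 from road(e,d), link(d,g)
round 1: derive flow(e,h) via R2 from road(e,d), link(d,h)
round 1: derive flow(g,i) via R2 from road(g,h), link(h,i)
round 1: derive flow(g,j) via R2 from road(g,g), link(g,j)
round 1: derive flow(h,d) via R2 from road(h,h), link(h,d)
round 1: derive flow(h,i) via R2 from road(h,h), link(h,i)
round 1: derive flow(h,j) via R2 from road(h,e), link(e,j)
round 1: derive flow(j,j) via R2 from road(j,e), link(e,j)
round 2: derive flow(c,d) via R1 from flow(c,e), flow(e,d)
round 2: derive flow(c,g) via R1 from flow(c,e), flow(e,g)
round 2: derive flow(c,h) via R1 from flow(c,e), flow(e,h)
round 2: derive flow(d,d) via R1 from flow(d,e), flow(e,d)
round 2: derive flow(d,g) via R1 from flow(d,e), flow(e,g)
round 2: derive flow(d,h) via R1 from flow(d,e), flow(e,h)
round 2: derive flow(e,e) via R1 from flow(e,d), flow(d,e)
round 2: derive flow(e,i) via R1 from flow(e,g), flow(g,i)
round 2: derive flow(e,j) via R1 from flow(e,d), flow(d,j)
round 2: derive flow(g,e) via R1 from flow(g,d), flow(d,e)
round 2: derive flow(h,g) via R1 from flow(h,e), flow(e,g)
round 2: derive flow(j,d) via R1 from flow(j,e), flow(e,d)
round 2: derive flow(j,g) via R1 from flow(j,e), flow(e,g)
round 2: derive flow(j,h) via R1 from flow(j,e), flow(e,h)
round 3: derive flow(c,i) via R1 from flow(c,e), flow(e,i)
round 3: derive flow(d,i) via R1 from flow(d,e), flow(e,i)
round 3: derive flow(j,i) via R1 from flow(j,e), flow(e,i)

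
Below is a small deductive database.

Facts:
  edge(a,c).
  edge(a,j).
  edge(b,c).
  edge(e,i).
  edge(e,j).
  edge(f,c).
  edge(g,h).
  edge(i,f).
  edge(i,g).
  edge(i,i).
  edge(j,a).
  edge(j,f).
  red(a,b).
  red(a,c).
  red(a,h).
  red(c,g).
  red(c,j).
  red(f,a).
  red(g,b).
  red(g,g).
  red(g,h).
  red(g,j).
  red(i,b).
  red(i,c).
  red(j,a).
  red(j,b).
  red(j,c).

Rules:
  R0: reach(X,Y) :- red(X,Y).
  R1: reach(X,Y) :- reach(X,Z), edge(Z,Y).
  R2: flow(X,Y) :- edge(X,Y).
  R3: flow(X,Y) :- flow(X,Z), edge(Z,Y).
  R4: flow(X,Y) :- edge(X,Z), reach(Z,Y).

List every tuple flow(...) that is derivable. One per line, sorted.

flow(a,a)
flow(a,b)
flow(a,c)
flow(a,f)
flow(a,g)
flow(a,h)
flow(a,j)
flow(b,a)
flow(b,c)
flow(b,f)
flow(b,g)
flow(b,h)
flow(b,j)
flow(e,a)
flow(e,b)
flow(e,c)
flow(e,f)
flow(e,g)
flow(e,h)
flow(e,i)
flow(e,j)
flow(f,a)
flow(f,c)
flow(f,f)
flow(f,g)
flow(f,h)
flow(f,j)
flow(g,h)
flow(i,a)
flow(i,b)
flow(i,c)
flow(i,f)
flow(i,g)
flow(i,h)
flow(i,i)
flow(i,j)
flow(j,a)
flow(j,b)
flow(j,c)
flow(j,f)
flow(j,h)
flow(j,j)

round 1: derive reach(a,b) via R0 from red(a,b)
round 1: derive reach(a,c) via R0 from red(a,c)
round 1: derive reach(a,h) via R0 from red(a,h)
round 1: derive reach(c,g) via R0 from red(c,g)
round 1: derive reach(c,j) via R0 from red(c,j)
round 1: derive reach(f,a) via R0 from red(f,a)
round 1: derive reach(g,b) via R0 from red(g,b)
round 1: derive reach(g,g) via R0 from red(g,g)
round 1: derive reach(g,h) via R0 from red(g,h)
round 1: derive reach(g,j) via R0 from red(g,j)
round 1: derive reach(i,b) via R0 from red(i,b)
round 1: derive reach(i,c) via R0 from red(i,c)
round 1: derive reach(j,a) via R0 from red(j,a)
round 1: derive reach(j,b) via R0 from red(j,b)
round 1: derive reach(j,c) via R0 from red(j,c)
round 1: derive flow(a,c) via R2 from edge(a,c)
round 1: derive flow(a,j) via R2 from edge(a,j)
round 1: derive flow(b,c) via R2 from edge(b,c)
round 1: derive flow(e,i) via R2 from edge(e,i)
round 1: derive flow(e,j) via R2 from edge(e,j)
round 1: derive flow(f,c) via R2 from edge(f,c)
round 1: derive flow(g,h) via R2 from edge(g,h)
round 1: derive flow(i,f) via R2 from edge(i,f)
round 1: derive flow(i,g) via R2 from edge(i,g)
round 1: derive flow(i,i) via R2 from edge(i,i)
round 1: derive flow(j,a) via R2 from edge(j,a)
round 1: derive flow(j,f) via R2 from edge(j,f)
round 2: derive reach(c,a) via R1 from reach(c,j), edge(j,a)
round 2: derive reach(c,f) via R1 from reach(c,j), edge(j,f)
round 2: derive reach(c,h) via R1 from reach(c,g), edge(g,h)
round 2: derive reach(f,c) via R1 from reach(f,a), edge(a,c)
round 2: derive reach(f,j) via R1 from reach(f,a), edge(a,j)
round 2: derive reach(g,a) via R1 from reach(g,j), edge(j,a)
round 2: derive reach(g,c) via R1 from reach(g,b), edge(b,c)
round 2: derive reach(g,f) via R1 from reach(g,j), edge(j,f)
round 2: derive reach(j,j) via R1 from reach(j,a), edge(a,j)
round 2: derive flow(a,a) via R3 from flow(a,j), edge(j,a)
round 2: derive flow(a,f) via R3 from flow(a,j), edge(j,f)
round 2: derive flow(e,a) via R3 from flow(e,j), edge(j,a)
round 2: derive flow(e,f) via R3 from flow(e,i), edge(i,f)
round 2: derive flow(e,g) via R3 from flow(e,i), edge(i,g)
round 2: derive flow(i,c) via R3 from flow(i,f), edge(f,c)
round 2: derive flow(i,h) via R3 from flow(i,g), edge(g,h)
round 2: derive flow(j,c) via R3 from flow(j,a), edge(a,c)
round 2: derive flow(j,j) via R3 from flow(j,a), edge(a,j)
round 2: derive flow(a,b) via R4 from edge(a,j), reach(j,b)
round 2: derive flow(a,g) via R4 from edge(a,c), reach(c,g)
round 2: derive flow(b,g) via R4 from edge(b,c), reach(c,g)
round 2: derive flow(b,j) via R4 from edge(b,c), reach(c,j)
round 2: derive flow(e,b) via R4 from edge(e,i), reach(i,b)
round 2: derive flow(e,c) via R4 from edge(e,i), reach(i,c)
round 2: derive flow(f,g) via R4 from edge(f,c), reach(c,g)
round 2: derive flow(f,j) via R4 from edge(f,c), reach(c,j)
round 2: derive flow(i,a) via R4 from edge(i,f), reach(f,a)
round 2: derive flow(i,b) via R4 from edge(i,g), reach(g,b)
round 2: derive flow(i,j) via R4 from edge(i,g), reach(g,j)
round 2: derive flow(j,b) via R4 from edge(j,a), reach(a,b)
round 2: derive flow(j,h) via R4 from edge(j,a), reach(a,h)
round 3: derive reach(c,c) via R1 from reach(c,a), edge(a,c)
round 3: derive reach(f,f) via R1 from reach(f,j), edge(j,f)
round 3: derive reach(j,f) via R1 from reach(j,j), edge(j,f)
round 3: derive flow(a,h) via R3 from flow(a,g), edge(g,h)
round 3: derive flow(b,a) via R3 from flow(b,j), edge(j,a)
round 3: derive flow(b,f) via R3 from flow(b,j), edge(j,f)
round 3: derive flow(b,h) via R3 from flow(b,g), edge(g,h)
round 3: derive flow(e,h) via R3 from flow(e,g), edge(g,h)
round 3: derive flow(f,a) via R3 from flow(f,j), edge(j,a)
round 3: derive flow(f,f) via R3 from flow(f,j), edge(j,f)
round 3: derive flow(f,h) via R3 from flow(f,g), edge(g,h)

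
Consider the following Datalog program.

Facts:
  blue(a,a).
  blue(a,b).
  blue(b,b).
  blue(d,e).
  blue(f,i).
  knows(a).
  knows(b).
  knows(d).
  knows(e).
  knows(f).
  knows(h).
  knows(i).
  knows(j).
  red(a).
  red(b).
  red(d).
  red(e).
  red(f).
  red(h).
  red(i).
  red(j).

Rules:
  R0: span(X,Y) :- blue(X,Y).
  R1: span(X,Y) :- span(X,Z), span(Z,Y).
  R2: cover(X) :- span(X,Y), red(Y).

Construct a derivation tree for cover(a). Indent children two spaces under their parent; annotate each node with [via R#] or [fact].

cover(a)  [via R2]
  span(a,a)  [via R0]
    blue(a,a)  [fact]
  red(a)  [fact]

round 1: derive span(a,a) via R0 from blue(a,a)
round 1: derive span(a,b) via R0 from blue(a,b)
round 1: derive span(b,b) via R0 from blue(b,b)
round 1: derive span(d,e) via R0 from blue(d,e)
round 1: derive span(f,i) via R0 from blue(f,i)
round 2: derive cover(a) via R2 from span(a,a), red(a)
round 2: derive cover(b) via R2 from span(b,b), red(b)
round 2: derive cover(d) via R2 from span(d,e), red(e)
round 2: derive cover(f) via R2 from span(f,i), red(i)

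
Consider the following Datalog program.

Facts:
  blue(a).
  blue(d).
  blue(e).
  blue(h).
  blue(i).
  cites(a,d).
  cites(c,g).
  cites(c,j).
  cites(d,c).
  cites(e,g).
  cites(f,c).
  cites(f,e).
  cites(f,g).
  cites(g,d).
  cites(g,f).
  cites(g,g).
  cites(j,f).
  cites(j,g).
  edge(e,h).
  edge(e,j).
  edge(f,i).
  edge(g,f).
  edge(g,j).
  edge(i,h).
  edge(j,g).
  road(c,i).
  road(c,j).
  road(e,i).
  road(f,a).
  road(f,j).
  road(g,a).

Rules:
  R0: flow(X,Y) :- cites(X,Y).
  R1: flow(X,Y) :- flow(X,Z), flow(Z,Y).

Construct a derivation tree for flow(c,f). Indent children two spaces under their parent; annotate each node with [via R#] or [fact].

round 1: derive flow(a,d) via R0 from cites(a,d)
round 1: derive flow(c,g) via R0 from cites(c,g)
round 1: derive flow(c,j) via R0 from cites(c,j)
round 1: derive flow(d,c) via R0 from cites(d,c)
round 1: derive flow(e,g) via R0 from cites(e,g)
round 1: derive flow(f,c) via R0 from cites(f,c)
round 1: derive flow(f,e) via R0 from cites(f,e)
round 1: derive flow(f,g) via R0 from cites(f,g)
round 1: derive flow(g,d) via R0 from cites(g,d)
round 1: derive flow(g,f) via R0 from cites(g,f)
round 1: derive flow(g,g) via R0 from cites(g,g)
round 1: derive flow(j,f) via R0 from cites(j,f)
round 1: derive flow(j,g) via R0 from cites(j,g)
round 2: derive flow(a,c) via R1 from flow(a,d), flow(d,c)
round 2: derive flow(c,d) via R1 from flow(c,g), flow(g,d)
round 2: derive flow(c,f) via R1 from flow(c,g), flow(g,f)
round 2: derive flow(d,g) via R1 from flow(d,c), flow(c,g)
round 2: derive flow(d,j) via R1 from flow(d,c), flow(c,j)
round 2: derive flow(e,d) via R1 from flow(e,g), flow(g,d)
round 2: derive flow(e,f) via R1 from flow(e,g), flow(g,f)
round 2: derive flow(f,d) via R1 from flow(f,g), flow(g,d)
round 2: derive flow(f,f) via R1 from flow(f,g), flow(g,f)
round 2: derive flow(f,j) via R1 from flow(f,c), flow(c,j)
round 2: derive flow(g,c) via R1 from flow(g,d), flow(d,c)
round 2: derive flow(g,e) via R1 from flow(g,f), flow(f,e)
round 2: derive flow(j,c) via R1 from flow(j,f), flow(f,c)
round 2: derive flow(j,d) via R1 from flow(j,g), flow(g,d)
round 2: derive flow(j,e) via R1 from flow(j,f), flow(f,e)
round 3: derive flow(a,f) via R1 from flow(a,c), flow(c,f)
round 3: derive flow(a,g) via R1 from flow(a,c), flow(c,g)
round 3: derive flow(a,j) via R1 from flow(a,c), flow(c,j)
round 3: derive flow(c,c) via R1 from flow(c,d), flow(d,c)
round 3: derive flow(c,e) via R1 from flow(c,f), flow(f,e)
round 3: derive flow(d,d) via R1 from flow(d,c), flow(c,d)
round 3: derive flow(d,e) via R1 from flow(d,g), flow(g,e)
round 3: derive flow(d,f) via R1 from flow(d,c), flow(c,f)
round 3: derive flow(e,c) via R1 from flow(e,d), flow(d,c)
round 3: derive flow(e,e) via R1 from flow(e,f), flow(f,e)
round 3: derive flow(e,j) via R1 from flow(e,d), flow(d,j)
round 3: derive flow(g,j) via R1 from flow(g,c), flow(c,j)
round 3: derive flow(j,j) via R1 from flow(j,c), flow(c,j)
round 4: derive flow(a,e) via R1 from flow(a,c), flow(c,e)

flow(c,f)  [via R1]
  flow(c,g)  [via R0]
    cites(c,g)  [fact]
  flow(g,f)  [via R0]
    cites(g,f)  [fact]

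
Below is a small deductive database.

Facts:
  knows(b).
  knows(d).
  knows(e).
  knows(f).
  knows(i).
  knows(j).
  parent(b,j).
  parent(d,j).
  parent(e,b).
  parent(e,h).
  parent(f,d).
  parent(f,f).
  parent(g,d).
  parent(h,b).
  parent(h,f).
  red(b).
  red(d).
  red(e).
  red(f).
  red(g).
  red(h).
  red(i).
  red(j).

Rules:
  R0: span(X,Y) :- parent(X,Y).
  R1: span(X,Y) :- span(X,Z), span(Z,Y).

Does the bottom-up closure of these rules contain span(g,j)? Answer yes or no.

round 1: derive span(b,j) via R0 from parent(b,j)
round 1: derive span(d,j) via R0 from parent(d,j)
round 1: derive span(e,b) via R0 from parent(e,b)
round 1: derive span(e,h) via R0 from parent(e,h)
round 1: derive span(f,d) via R0 from parent(f,d)
round 1: derive span(f,f) via R0 from parent(f,f)
round 1: derive span(g,d) via R0 from parent(g,d)
round 1: derive span(h,b) via R0 from parent(h,b)
round 1: derive span(h,f) via R0 from parent(h,f)
round 2: derive span(e,f) via R1 from span(e,h), span(h,f)
round 2: derive span(e,j) via R1 from span(e,b), span(b,j)
round 2: derive span(f,j) via R1 from span(f,d), span(d,j)
round 2: derive span(g,j) via R1 from span(g,d), span(d,j)
round 2: derive span(h,d) via R1 from span(h,f), span(f,d)
round 2: derive span(h,j) via R1 from span(h,b), span(b,j)
round 3: derive span(e,d) via R1 from span(e,f), span(f,d)

yes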